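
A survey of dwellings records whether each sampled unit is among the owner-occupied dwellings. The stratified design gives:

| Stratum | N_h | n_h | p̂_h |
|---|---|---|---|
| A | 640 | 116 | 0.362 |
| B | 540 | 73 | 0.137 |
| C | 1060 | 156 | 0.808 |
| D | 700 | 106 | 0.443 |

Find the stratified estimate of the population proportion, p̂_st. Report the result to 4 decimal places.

N = 2940; stratum weights W_h = N_h/N.
p̂_st = Σ W_h p̂_h = (640·0.362 + 540·0.137 + 1060·0.808 + 700·0.443)/2940 = 0.50076

p̂_st ≈ 0.5008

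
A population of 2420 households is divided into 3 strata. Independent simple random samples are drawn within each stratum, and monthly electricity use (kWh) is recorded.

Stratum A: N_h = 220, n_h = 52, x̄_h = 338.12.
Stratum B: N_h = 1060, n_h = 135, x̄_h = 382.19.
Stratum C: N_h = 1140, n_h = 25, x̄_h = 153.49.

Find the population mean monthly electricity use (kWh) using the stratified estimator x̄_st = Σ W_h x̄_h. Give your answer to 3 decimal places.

x̄_st ≈ 270.449

N = Σ N_h = 2420. Stratum weights W_h = N_h/N.
x̄_st = (220·338.12 + 1060·382.19 + 1140·153.49) / 2420 = 270.44893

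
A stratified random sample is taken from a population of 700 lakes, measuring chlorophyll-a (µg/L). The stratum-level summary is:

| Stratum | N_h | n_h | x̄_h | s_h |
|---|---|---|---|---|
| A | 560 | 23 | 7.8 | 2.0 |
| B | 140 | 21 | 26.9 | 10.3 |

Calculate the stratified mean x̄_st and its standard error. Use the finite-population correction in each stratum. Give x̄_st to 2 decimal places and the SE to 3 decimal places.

x̄_st ≈ 11.62, SE ≈ 0.528

x̄_st = Σ W_h x̄_h = (560·7.8 + 140·26.9)/700 = 11.62000
V̂(x̄_st) = Σ W_h² (1 − n_h/N_h) s_h²/n_h, with W_h = N_h/N and N = 700:
  stratum A: (560/700)²·(1 − 23/560)·2.0²/23 = 0.106733
  stratum B: (140/700)²·(1 − 21/140)·10.3²/21 = 0.171765
V̂(x̄_st) = 0.278498
SE(x̄_st) = √0.278498 = 0.527729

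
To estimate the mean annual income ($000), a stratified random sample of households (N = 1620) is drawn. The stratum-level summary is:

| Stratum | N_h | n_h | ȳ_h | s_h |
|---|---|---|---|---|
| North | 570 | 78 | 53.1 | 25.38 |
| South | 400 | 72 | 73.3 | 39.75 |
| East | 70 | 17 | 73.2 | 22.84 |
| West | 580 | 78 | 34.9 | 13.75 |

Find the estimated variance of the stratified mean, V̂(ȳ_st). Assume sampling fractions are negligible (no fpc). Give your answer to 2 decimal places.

V̂(ȳ_st) = Σ W_h² s_h²/n_h, with W_h = N_h/N and N = 1620:
  stratum North: (570/1620)²·25.38²/78 = 1.02237
  stratum South: (400/1620)²·39.75²/72 = 1.33792
  stratum East: (70/1620)²·22.84²/17 = 0.057294
  stratum West: (580/1620)²·13.75²/78 = 0.310697
V̂(ȳ_st) = 2.72829

V̂(ȳ_st) ≈ 2.73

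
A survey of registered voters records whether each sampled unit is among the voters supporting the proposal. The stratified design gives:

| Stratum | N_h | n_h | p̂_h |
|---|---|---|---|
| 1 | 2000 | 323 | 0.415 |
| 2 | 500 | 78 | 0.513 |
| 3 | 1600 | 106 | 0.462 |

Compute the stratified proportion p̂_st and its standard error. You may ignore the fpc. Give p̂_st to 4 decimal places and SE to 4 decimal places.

p̂_st ≈ 0.4453, SE ≈ 0.0243

N = 4100; stratum weights W_h = N_h/N.
p̂_st = Σ W_h p̂_h = (2000·0.415 + 500·0.513 + 1600·0.462)/4100 = 0.44529
V̂(p̂_st) = Σ W_h² p̂_h(1−p̂_h)/(n_h−1):
  stratum 1: (2000/4100)²·0.415·0.585/322 = 0.000179407
  stratum 2: (500/4100)²·0.513·0.487/77 = 4.82534e-05
  stratum 3: (1600/4100)²·0.462·0.538/105 = 0.000360502
V̂(p̂_st) = 0.000588162; SE = √V̂ = 0.0242521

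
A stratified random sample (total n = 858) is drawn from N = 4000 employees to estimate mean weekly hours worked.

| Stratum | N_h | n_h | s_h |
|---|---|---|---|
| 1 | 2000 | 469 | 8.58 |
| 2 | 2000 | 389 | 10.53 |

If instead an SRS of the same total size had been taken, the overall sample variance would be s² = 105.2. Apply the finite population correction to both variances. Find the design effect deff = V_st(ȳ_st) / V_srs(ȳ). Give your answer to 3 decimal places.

V̂(ȳ_st) = Σ W_h² (1 − n_h/N_h) s_h²/n_h, with W_h = N_h/N and N = 4000:
  stratum 1: (2000/4000)²·(1 − 469/2000)·8.58²/469 = 0.0300391
  stratum 2: (2000/4000)²·(1 − 389/2000)·10.53²/389 = 0.0574001
V_st = 0.0874392
V_srs = (1 − 858/4000)·105.2/858 = 0.0963107
deff = V_st / V_srs = 0.0874392/0.0963107 = 0.9079

deff ≈ 0.908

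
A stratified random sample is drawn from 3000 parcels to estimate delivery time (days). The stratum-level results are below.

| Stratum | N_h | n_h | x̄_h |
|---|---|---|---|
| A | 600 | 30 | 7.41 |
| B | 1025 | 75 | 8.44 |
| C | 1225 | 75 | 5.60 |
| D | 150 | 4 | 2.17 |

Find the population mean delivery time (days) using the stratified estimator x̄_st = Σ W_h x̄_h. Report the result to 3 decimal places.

N = Σ N_h = 3000. Stratum weights W_h = N_h/N.
x̄_st = (600·7.41 + 1025·8.44 + 1225·5.60 + 150·2.17) / 3000 = 6.76083

x̄_st ≈ 6.761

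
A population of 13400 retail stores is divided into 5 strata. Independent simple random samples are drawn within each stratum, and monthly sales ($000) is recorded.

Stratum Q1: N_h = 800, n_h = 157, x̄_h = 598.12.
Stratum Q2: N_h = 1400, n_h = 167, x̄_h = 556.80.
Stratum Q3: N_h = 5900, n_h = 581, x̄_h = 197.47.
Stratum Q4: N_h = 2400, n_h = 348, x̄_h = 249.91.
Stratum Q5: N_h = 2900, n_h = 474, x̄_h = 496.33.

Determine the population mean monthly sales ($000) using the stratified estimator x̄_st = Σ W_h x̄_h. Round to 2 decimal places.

N = Σ N_h = 13400. Stratum weights W_h = N_h/N.
x̄_st = (800·598.12 + 1400·556.80 + 5900·197.47 + 2400·249.91 + 2900·496.33) / 13400 = 333.0022

x̄_st ≈ 333.00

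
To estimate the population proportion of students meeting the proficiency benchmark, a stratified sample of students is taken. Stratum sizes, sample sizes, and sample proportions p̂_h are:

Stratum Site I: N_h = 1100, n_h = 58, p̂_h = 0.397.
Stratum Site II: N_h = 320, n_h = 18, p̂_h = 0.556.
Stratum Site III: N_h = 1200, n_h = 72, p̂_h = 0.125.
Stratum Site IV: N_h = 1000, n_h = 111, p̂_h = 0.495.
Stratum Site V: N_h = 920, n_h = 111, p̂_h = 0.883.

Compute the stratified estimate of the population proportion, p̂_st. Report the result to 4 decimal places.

p̂_st ≈ 0.4564

N = 4540; stratum weights W_h = N_h/N.
p̂_st = Σ W_h p̂_h = (1100·0.397 + 320·0.556 + 1200·0.125 + 1000·0.495 + 920·0.883)/4540 = 0.45638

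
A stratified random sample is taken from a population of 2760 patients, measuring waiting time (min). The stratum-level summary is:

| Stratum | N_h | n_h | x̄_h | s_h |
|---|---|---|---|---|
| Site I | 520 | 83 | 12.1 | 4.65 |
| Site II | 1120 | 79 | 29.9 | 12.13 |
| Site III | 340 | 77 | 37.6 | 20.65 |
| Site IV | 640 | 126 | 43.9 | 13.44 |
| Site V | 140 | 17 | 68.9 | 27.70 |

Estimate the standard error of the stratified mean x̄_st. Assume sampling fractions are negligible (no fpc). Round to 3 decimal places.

SE(x̄_st) ≈ 0.770

V̂(x̄_st) = Σ W_h² s_h²/n_h, with W_h = N_h/N and N = 2760:
  stratum Site I: (520/2760)²·4.65²/83 = 0.00924733
  stratum Site II: (1120/2760)²·12.13²/79 = 0.306699
  stratum Site III: (340/2760)²·20.65²/77 = 0.0840406
  stratum Site IV: (640/2760)²·13.44²/126 = 0.077085
  stratum Site V: (140/2760)²·27.70²/17 = 0.116131
V̂(x̄_st) = 0.593203
SE(x̄_st) = √0.593203 = 0.770197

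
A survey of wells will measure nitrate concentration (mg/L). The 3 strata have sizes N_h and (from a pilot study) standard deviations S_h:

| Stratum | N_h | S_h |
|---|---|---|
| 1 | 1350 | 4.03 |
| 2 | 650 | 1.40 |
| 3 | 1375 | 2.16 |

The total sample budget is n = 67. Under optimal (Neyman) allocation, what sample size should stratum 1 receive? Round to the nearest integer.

Neyman allocation: n_h = n · N_h S_h / Σ N_i S_i, with n = 67.
  stratum 1: N_h·S_h = 1350·4.03 = 5440.50
  stratum 2: N_h·S_h = 650·1.40 = 910.00
  stratum 3: N_h·S_h = 1375·2.16 = 2970.00
Σ N_h S_h = 9320.50
n for stratum 1 = 67·5440.50/9320.50 = 39.109 → 39

39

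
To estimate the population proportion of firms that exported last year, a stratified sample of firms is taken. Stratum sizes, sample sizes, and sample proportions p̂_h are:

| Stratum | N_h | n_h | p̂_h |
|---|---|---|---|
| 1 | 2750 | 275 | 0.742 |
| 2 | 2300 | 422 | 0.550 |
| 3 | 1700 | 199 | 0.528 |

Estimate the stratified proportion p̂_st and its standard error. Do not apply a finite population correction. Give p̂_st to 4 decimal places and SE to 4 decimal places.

p̂_st ≈ 0.6227, SE ≈ 0.0162

N = 6750; stratum weights W_h = N_h/N.
p̂_st = Σ W_h p̂_h = (2750·0.742 + 2300·0.550 + 1700·0.528)/6750 = 0.62268
V̂(p̂_st) = Σ W_h² p̂_h(1−p̂_h)/(n_h−1):
  stratum 1: (2750/6750)²·0.742·0.258/274 = 0.000115966
  stratum 2: (2300/6750)²·0.550·0.450/421 = 6.82561e-05
  stratum 3: (1700/6750)²·0.528·0.472/198 = 7.98364e-05
V̂(p̂_st) = 0.000264059; SE = √V̂ = 0.0162499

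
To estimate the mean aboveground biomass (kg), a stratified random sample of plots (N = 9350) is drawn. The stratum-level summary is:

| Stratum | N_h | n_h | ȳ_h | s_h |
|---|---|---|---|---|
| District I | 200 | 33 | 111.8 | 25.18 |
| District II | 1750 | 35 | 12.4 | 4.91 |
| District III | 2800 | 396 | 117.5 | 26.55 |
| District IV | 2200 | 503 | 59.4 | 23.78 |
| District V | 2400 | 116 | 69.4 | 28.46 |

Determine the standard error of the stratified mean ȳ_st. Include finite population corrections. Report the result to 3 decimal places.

SE(ȳ_st) ≈ 0.809

V̂(ȳ_st) = Σ W_h² (1 − n_h/N_h) s_h²/n_h, with W_h = N_h/N and N = 9350:
  stratum District I: (200/9350)²·(1 − 33/200)·25.18²/33 = 0.00734042
  stratum District II: (1750/9350)²·(1 − 35/1750)·4.91²/35 = 0.0236469
  stratum District III: (2800/9350)²·(1 − 396/2800)·26.55²/396 = 0.137058
  stratum District IV: (2200/9350)²·(1 − 503/2200)·23.78²/503 = 0.0480106
  stratum District V: (2400/9350)²·(1 − 116/2400)·28.46²/116 = 0.43782
V̂(ȳ_st) = 0.653876
SE(ȳ_st) = √0.653876 = 0.808626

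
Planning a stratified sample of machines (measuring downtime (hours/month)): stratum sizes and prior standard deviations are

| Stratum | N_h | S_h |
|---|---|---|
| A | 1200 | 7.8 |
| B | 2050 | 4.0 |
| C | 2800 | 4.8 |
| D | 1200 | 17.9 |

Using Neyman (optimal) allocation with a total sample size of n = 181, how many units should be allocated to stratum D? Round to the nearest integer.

Neyman allocation: n_h = n · N_h S_h / Σ N_i S_i, with n = 181.
  stratum A: N_h·S_h = 1200·7.8 = 9360.00
  stratum B: N_h·S_h = 2050·4.0 = 8200.00
  stratum C: N_h·S_h = 2800·4.8 = 13440.00
  stratum D: N_h·S_h = 1200·17.9 = 21480.00
Σ N_h S_h = 52480.00
n for stratum D = 181·21480.00/52480.00 = 74.083 → 74

74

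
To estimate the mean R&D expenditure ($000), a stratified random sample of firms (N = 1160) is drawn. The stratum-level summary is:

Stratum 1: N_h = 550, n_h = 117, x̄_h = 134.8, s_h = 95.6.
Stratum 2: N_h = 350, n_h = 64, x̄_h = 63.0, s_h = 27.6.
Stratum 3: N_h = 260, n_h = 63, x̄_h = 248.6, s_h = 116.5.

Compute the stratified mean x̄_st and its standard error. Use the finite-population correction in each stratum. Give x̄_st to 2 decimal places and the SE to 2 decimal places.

x̄_st ≈ 138.64, SE ≈ 4.79

x̄_st = Σ W_h x̄_h = (550·134.8 + 350·63.0 + 260·248.6)/1160 = 138.64310
V̂(x̄_st) = Σ W_h² (1 − n_h/N_h) s_h²/n_h, with W_h = N_h/N and N = 1160:
  stratum 1: (550/1160)²·(1 − 117/550)·95.6²/117 = 13.825
  stratum 2: (350/1160)²·(1 − 64/350)·27.6²/64 = 0.885434
  stratum 3: (260/1160)²·(1 − 63/260)·116.5²/63 = 8.2004
V̂(x̄_st) = 22.9108
SE(x̄_st) = √22.9108 = 4.78652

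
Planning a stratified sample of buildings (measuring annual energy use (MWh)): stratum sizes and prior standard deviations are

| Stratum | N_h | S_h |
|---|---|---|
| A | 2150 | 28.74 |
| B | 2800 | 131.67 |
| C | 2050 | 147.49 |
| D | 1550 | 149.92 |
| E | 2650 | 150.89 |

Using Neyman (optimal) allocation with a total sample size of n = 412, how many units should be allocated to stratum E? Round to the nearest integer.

121

Neyman allocation: n_h = n · N_h S_h / Σ N_i S_i, with n = 412.
  stratum A: N_h·S_h = 2150·28.74 = 61791.00
  stratum B: N_h·S_h = 2800·131.67 = 368676.00
  stratum C: N_h·S_h = 2050·147.49 = 302354.50
  stratum D: N_h·S_h = 1550·149.92 = 232376.00
  stratum E: N_h·S_h = 2650·150.89 = 399858.50
Σ N_h S_h = 1365056.00
n for stratum E = 412·399858.50/1365056.00 = 120.685 → 121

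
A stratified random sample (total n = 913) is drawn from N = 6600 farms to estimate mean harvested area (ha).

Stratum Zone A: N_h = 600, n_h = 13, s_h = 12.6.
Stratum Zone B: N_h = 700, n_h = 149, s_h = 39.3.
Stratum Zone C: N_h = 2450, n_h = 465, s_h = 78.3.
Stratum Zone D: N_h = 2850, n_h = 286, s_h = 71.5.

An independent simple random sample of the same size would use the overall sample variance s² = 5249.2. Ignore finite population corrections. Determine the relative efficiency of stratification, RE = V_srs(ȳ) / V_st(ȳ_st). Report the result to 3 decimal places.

RE ≈ 1.071

V̂(ȳ_st) = Σ W_h² s_h²/n_h, with W_h = N_h/N and N = 6600:
  stratum Zone A: (600/6600)²·12.6²/13 = 0.100928
  stratum Zone B: (700/6600)²·39.3²/149 = 0.116602
  stratum Zone C: (2450/6600)²·78.3²/465 = 1.81683
  stratum Zone D: (2850/6600)²·71.5²/286 = 3.3331
V_st = 5.36746
V_srs = s²/n = 5249.2/913 = 5.7494
Relative efficiency = V_srs / V_st = 5.7494/5.36746 = 1.0712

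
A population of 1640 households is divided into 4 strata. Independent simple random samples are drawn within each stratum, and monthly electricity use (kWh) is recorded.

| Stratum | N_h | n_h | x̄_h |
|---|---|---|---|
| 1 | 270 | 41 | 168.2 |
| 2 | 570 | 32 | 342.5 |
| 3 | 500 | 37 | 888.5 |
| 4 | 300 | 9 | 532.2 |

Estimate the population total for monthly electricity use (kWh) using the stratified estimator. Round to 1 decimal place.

τ̂_st = Σ N_h x̄_h = 270·168.2 + 570·342.5 + 500·888.5 + 300·532.2 = 844549.0

τ̂_st ≈ 844549.0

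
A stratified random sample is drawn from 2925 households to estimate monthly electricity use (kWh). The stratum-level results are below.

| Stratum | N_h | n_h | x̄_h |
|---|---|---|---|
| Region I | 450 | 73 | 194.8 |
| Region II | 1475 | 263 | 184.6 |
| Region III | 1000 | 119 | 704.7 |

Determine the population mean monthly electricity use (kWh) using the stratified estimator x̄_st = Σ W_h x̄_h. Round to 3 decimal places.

N = Σ N_h = 2925. Stratum weights W_h = N_h/N.
x̄_st = (450·194.8 + 1475·184.6 + 1000·704.7) / 2925 = 363.98120

x̄_st ≈ 363.981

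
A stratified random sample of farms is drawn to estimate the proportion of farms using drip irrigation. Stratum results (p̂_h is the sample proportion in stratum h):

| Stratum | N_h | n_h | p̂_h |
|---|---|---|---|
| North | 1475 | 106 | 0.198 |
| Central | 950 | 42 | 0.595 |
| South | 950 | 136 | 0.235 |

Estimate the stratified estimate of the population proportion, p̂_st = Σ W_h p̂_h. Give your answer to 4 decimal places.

p̂_st ≈ 0.3202

N = 3375; stratum weights W_h = N_h/N.
p̂_st = Σ W_h p̂_h = (1475·0.198 + 950·0.595 + 950·0.235)/3375 = 0.32016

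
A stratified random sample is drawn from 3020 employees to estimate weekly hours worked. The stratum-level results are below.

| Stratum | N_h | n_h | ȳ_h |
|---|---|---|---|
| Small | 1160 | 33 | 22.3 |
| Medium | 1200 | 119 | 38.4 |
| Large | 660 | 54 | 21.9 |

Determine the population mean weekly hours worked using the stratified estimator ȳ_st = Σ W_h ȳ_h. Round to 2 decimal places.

ȳ_st ≈ 28.61

N = Σ N_h = 3020. Stratum weights W_h = N_h/N.
ȳ_st = (1160·22.3 + 1200·38.4 + 660·21.9) / 3020 = 28.6099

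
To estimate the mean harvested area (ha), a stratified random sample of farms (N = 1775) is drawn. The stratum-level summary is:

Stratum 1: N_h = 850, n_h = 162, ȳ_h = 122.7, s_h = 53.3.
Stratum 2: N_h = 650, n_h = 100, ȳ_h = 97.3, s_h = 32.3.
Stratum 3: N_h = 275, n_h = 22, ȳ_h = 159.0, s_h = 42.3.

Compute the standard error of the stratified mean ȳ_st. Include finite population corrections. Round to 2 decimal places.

V̂(ȳ_st) = Σ W_h² (1 − n_h/N_h) s_h²/n_h, with W_h = N_h/N and N = 1775:
  stratum 1: (850/1775)²·(1 − 162/850)·53.3²/162 = 3.25499
  stratum 2: (650/1775)²·(1 − 100/650)·32.3²/100 = 1.18382
  stratum 3: (275/1775)²·(1 − 22/275)·42.3²/22 = 1.79603
V̂(ȳ_st) = 6.23484
SE(ȳ_st) = √6.23484 = 2.49697

SE(ȳ_st) ≈ 2.50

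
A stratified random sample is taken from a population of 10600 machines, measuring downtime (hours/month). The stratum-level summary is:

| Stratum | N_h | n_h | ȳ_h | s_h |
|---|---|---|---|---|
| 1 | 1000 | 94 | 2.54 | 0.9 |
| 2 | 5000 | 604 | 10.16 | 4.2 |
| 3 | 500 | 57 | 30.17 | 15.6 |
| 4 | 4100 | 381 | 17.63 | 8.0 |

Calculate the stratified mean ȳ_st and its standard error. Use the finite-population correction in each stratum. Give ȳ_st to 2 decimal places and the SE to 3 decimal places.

ȳ_st ≈ 13.27, SE ≈ 0.192

ȳ_st = Σ W_h ȳ_h = (1000·2.54 + 5000·10.16 + 500·30.17 + 4100·17.63)/10600 = 13.27434
V̂(ȳ_st) = Σ W_h² (1 − n_h/N_h) s_h²/n_h, with W_h = N_h/N and N = 10600:
  stratum 1: (1000/10600)²·(1 − 94/1000)·0.9²/94 = 6.94822e-05
  stratum 2: (5000/10600)²·(1 − 604/5000)·4.2²/604 = 0.00571318
  stratum 3: (500/10600)²·(1 − 57/500)·15.6²/57 = 0.00841659
  stratum 4: (4100/10600)²·(1 − 381/4100)·8.0²/381 = 0.0227957
V̂(ȳ_st) = 0.036995
SE(ȳ_st) = √0.036995 = 0.192341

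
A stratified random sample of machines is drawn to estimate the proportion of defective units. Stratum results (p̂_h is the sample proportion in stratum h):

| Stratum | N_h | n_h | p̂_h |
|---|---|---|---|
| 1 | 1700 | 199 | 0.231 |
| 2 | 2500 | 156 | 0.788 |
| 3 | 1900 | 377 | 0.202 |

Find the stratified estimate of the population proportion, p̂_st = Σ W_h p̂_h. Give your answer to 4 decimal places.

p̂_st ≈ 0.4502

N = 6100; stratum weights W_h = N_h/N.
p̂_st = Σ W_h p̂_h = (1700·0.231 + 2500·0.788 + 1900·0.202)/6100 = 0.45025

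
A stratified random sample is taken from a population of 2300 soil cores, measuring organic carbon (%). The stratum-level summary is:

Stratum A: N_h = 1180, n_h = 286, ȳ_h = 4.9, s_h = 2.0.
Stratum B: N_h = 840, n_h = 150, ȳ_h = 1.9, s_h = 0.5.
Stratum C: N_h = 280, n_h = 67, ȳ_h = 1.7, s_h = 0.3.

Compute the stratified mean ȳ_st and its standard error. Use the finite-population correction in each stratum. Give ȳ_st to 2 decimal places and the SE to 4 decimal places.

ȳ_st = Σ W_h ȳ_h = (1180·4.9 + 840·1.9 + 280·1.7)/2300 = 3.41478
V̂(ȳ_st) = Σ W_h² (1 − n_h/N_h) s_h²/n_h, with W_h = N_h/N and N = 2300:
  stratum A: (1180/2300)²·(1 − 286/1180)·2.0²/286 = 0.00278906
  stratum B: (840/2300)²·(1 − 150/840)·0.5²/150 = 0.000182609
  stratum C: (280/2300)²·(1 − 67/280)·0.3²/67 = 1.51443e-05
V̂(ȳ_st) = 0.00298681
SE(ȳ_st) = √0.00298681 = 0.0546517

ȳ_st ≈ 3.41, SE ≈ 0.0547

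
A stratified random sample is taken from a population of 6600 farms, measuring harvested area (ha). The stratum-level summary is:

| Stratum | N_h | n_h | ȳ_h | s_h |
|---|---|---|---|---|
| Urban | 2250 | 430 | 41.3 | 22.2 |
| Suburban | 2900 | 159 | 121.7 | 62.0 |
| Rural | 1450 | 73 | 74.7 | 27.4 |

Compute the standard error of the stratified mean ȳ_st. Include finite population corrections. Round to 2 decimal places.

V̂(ȳ_st) = Σ W_h² (1 − n_h/N_h) s_h²/n_h, with W_h = N_h/N and N = 6600:
  stratum Urban: (2250/6600)²·(1 − 430/2250)·22.2²/430 = 0.107747
  stratum Suburban: (2900/6600)²·(1 − 159/2900)·62.0²/159 = 4.41169
  stratum Rural: (1450/6600)²·(1 − 73/1450)·27.4²/73 = 0.471403
V̂(ȳ_st) = 4.99084
SE(ȳ_st) = √4.99084 = 2.23402

SE(ȳ_st) ≈ 2.23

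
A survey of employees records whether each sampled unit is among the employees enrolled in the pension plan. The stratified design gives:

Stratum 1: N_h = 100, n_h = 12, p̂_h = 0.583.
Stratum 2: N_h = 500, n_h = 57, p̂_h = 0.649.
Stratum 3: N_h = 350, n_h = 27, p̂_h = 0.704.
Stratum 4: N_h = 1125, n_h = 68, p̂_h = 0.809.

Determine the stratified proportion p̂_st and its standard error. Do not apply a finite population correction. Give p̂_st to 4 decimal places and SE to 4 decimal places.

N = 2075; stratum weights W_h = N_h/N.
p̂_st = Σ W_h p̂_h = (100·0.583 + 500·0.649 + 350·0.704 + 1125·0.809)/2075 = 0.74184
V̂(p̂_st) = Σ W_h² p̂_h(1−p̂_h)/(n_h−1):
  stratum 1: (100/2075)²·0.583·0.417/11 = 5.13305e-05
  stratum 2: (500/2075)²·0.649·0.351/56 = 0.000236193
  stratum 3: (350/2075)²·0.704·0.296/26 = 0.000228029
  stratum 4: (1125/2075)²·0.809·0.191/67 = 0.000677916
V̂(p̂_st) = 0.00119347; SE = √V̂ = 0.0345466

p̂_st ≈ 0.7418, SE ≈ 0.0345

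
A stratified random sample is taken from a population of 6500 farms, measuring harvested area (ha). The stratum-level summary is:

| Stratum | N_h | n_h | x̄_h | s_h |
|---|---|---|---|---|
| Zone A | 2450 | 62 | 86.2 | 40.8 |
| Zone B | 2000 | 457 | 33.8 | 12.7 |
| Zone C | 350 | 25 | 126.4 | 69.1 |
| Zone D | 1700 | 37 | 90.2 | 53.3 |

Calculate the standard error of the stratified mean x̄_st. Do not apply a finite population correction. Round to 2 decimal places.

SE(x̄_st) ≈ 3.11

V̂(x̄_st) = Σ W_h² s_h²/n_h, with W_h = N_h/N and N = 6500:
  stratum Zone A: (2450/6500)²·40.8²/62 = 3.81447
  stratum Zone B: (2000/6500)²·12.7²/457 = 0.0334137
  stratum Zone C: (350/6500)²·69.1²/25 = 0.553765
  stratum Zone D: (1700/6500)²·53.3²/37 = 5.25199
V̂(x̄_st) = 9.65364
SE(x̄_st) = √9.65364 = 3.10703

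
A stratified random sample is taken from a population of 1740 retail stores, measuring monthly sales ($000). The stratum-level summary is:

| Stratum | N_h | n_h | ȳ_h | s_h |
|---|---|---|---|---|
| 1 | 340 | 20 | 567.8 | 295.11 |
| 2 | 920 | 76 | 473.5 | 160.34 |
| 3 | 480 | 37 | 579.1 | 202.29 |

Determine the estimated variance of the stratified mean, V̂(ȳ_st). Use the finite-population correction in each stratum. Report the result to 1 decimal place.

V̂(ȳ_st) = Σ W_h² (1 − n_h/N_h) s_h²/n_h, with W_h = N_h/N and N = 1740:
  stratum 1: (340/1740)²·(1 − 20/340)·295.11²/20 = 156.483
  stratum 2: (920/1740)²·(1 − 76/920)·160.34²/76 = 86.7565
  stratum 3: (480/1740)²·(1 − 37/480)·202.29²/37 = 77.6772
V̂(ȳ_st) = 320.917

V̂(ȳ_st) ≈ 320.9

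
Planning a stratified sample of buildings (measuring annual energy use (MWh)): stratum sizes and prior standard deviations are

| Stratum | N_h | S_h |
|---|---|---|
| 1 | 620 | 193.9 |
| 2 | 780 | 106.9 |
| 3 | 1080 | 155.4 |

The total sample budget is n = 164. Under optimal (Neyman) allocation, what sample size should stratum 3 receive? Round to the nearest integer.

74

Neyman allocation: n_h = n · N_h S_h / Σ N_i S_i, with n = 164.
  stratum 1: N_h·S_h = 620·193.9 = 120218.00
  stratum 2: N_h·S_h = 780·106.9 = 83382.00
  stratum 3: N_h·S_h = 1080·155.4 = 167832.00
Σ N_h S_h = 371432.00
n for stratum 3 = 164·167832.00/371432.00 = 74.104 → 74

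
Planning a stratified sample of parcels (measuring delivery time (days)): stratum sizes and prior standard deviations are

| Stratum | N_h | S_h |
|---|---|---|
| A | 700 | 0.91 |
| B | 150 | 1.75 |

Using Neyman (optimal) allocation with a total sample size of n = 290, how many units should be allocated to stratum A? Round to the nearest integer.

205

Neyman allocation: n_h = n · N_h S_h / Σ N_i S_i, with n = 290.
  stratum A: N_h·S_h = 700·0.91 = 637.00
  stratum B: N_h·S_h = 150·1.75 = 262.50
Σ N_h S_h = 899.50
n for stratum A = 290·637.00/899.50 = 205.370 → 205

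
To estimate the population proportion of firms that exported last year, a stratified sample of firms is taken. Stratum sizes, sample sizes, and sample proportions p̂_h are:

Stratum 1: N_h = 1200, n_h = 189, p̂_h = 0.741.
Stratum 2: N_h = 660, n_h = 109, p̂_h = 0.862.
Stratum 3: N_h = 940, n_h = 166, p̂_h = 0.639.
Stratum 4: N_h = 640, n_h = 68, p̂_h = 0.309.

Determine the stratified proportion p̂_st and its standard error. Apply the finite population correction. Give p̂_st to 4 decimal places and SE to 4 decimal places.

N = 3440; stratum weights W_h = N_h/N.
p̂_st = Σ W_h p̂_h = (1200·0.741 + 660·0.862 + 940·0.639 + 640·0.309)/3440 = 0.65597
V̂(p̂_st) = Σ W_h² (1 − n_h/N_h) p̂_h(1−p̂_h)/(n_h−1):
  stratum 1: (1200/3440)²·(1 − 189/1200)·0.741·0.259/188 = 0.000104659
  stratum 2: (660/3440)²·(1 − 109/660)·0.862·0.138/108 = 3.38486e-05
  stratum 3: (940/3440)²·(1 − 166/940)·0.639·0.361/165 = 8.5956e-05
  stratum 4: (640/3440)²·(1 − 68/640)·0.309·0.691/67 = 9.85873e-05
V̂(p̂_st) = 0.000323051; SE = √V̂ = 0.0179736

p̂_st ≈ 0.6560, SE ≈ 0.0180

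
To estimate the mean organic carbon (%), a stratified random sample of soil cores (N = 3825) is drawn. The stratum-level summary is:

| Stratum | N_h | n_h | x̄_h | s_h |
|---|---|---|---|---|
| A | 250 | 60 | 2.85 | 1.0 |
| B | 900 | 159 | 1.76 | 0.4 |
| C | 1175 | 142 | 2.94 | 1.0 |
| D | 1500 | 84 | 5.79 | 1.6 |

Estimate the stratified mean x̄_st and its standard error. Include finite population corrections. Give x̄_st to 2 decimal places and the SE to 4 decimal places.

x̄_st = Σ W_h x̄_h = (250·2.85 + 900·1.76 + 1175·2.94 + 1500·5.79)/3825 = 3.77412
V̂(x̄_st) = Σ W_h² (1 − n_h/N_h) s_h²/n_h, with W_h = N_h/N and N = 3825:
  stratum A: (250/3825)²·(1 − 60/250)·1.0²/60 = 5.41102e-05
  stratum B: (900/3825)²·(1 − 159/900)·0.4²/159 = 4.58692e-05
  stratum C: (1175/3825)²·(1 − 142/1175)·1.0²/142 = 0.000584234
  stratum D: (1500/3825)²·(1 − 84/1500)·1.6²/84 = 0.00442438
V̂(x̄_st) = 0.00510859
SE(x̄_st) = √0.00510859 = 0.0714744

x̄_st ≈ 3.77, SE ≈ 0.0715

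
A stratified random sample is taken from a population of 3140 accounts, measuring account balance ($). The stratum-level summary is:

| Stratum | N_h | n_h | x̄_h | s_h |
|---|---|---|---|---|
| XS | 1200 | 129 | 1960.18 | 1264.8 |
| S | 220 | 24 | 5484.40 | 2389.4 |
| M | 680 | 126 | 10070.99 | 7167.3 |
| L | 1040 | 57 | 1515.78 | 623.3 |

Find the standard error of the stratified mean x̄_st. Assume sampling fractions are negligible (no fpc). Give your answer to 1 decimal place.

SE(x̄_st) ≈ 151.2

V̂(x̄_st) = Σ W_h² s_h²/n_h, with W_h = N_h/N and N = 3140:
  stratum XS: (1200/3140)²·1264.8²/129 = 1811.16
  stratum S: (220/3140)²·2389.4²/24 = 1167.76
  stratum M: (680/3140)²·7167.3²/126 = 19120.5
  stratum L: (1040/3140)²·623.3²/57 = 747.699
V̂(x̄_st) = 22847.1
SE(x̄_st) = √22847.1 = 151.153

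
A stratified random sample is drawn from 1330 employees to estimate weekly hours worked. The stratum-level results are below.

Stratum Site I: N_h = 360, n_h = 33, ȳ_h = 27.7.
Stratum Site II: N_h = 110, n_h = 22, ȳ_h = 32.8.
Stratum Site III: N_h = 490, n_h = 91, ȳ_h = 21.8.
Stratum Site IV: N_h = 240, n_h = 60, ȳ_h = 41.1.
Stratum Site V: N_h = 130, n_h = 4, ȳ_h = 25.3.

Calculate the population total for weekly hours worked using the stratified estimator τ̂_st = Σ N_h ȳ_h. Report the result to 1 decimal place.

τ̂_st ≈ 37415.0

τ̂_st = Σ N_h ȳ_h = 360·27.7 + 110·32.8 + 490·21.8 + 240·41.1 + 130·25.3 = 37415.0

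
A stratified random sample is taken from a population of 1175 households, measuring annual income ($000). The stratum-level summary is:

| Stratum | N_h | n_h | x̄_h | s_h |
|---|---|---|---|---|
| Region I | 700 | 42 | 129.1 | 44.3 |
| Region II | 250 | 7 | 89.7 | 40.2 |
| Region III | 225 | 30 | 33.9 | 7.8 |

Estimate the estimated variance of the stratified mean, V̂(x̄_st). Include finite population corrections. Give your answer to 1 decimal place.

V̂(x̄_st) = Σ W_h² (1 − n_h/N_h) s_h²/n_h, with W_h = N_h/N and N = 1175:
  stratum Region I: (700/1175)²·(1 − 42/700)·44.3²/42 = 15.5886
  stratum Region II: (250/1175)²·(1 − 7/250)·40.2²/7 = 10.1584
  stratum Region III: (225/1175)²·(1 − 30/225)·7.8²/30 = 0.064448
V̂(x̄_st) = 25.8114

V̂(x̄_st) ≈ 25.8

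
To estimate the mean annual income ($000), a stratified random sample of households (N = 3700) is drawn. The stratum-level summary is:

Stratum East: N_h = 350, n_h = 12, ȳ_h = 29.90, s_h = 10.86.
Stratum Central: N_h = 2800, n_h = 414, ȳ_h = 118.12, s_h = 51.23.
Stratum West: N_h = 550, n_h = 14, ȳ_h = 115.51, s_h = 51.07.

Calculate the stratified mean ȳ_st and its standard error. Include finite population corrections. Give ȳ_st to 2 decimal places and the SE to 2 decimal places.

ȳ_st ≈ 109.39, SE ≈ 2.68

ȳ_st = Σ W_h ȳ_h = (350·29.90 + 2800·118.12 + 550·115.51)/3700 = 109.38689
V̂(ȳ_st) = Σ W_h² (1 − n_h/N_h) s_h²/n_h, with W_h = N_h/N and N = 3700:
  stratum East: (350/3700)²·(1 − 12/350)·10.86²/12 = 0.0849297
  stratum Central: (2800/3700)²·(1 − 414/2800)·51.23²/414 = 3.09367
  stratum West: (550/3700)²·(1 − 14/550)·51.07²/14 = 4.01169
V̂(ȳ_st) = 7.19029
SE(ȳ_st) = √7.19029 = 2.68147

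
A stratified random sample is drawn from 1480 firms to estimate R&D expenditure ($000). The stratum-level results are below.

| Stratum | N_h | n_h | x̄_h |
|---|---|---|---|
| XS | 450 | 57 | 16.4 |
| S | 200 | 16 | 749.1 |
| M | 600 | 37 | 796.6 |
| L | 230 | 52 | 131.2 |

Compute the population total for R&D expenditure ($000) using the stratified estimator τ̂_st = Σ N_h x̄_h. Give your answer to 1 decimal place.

τ̂_st = Σ N_h x̄_h = 450·16.4 + 200·749.1 + 600·796.6 + 230·131.2 = 665336.0

τ̂_st ≈ 665336.0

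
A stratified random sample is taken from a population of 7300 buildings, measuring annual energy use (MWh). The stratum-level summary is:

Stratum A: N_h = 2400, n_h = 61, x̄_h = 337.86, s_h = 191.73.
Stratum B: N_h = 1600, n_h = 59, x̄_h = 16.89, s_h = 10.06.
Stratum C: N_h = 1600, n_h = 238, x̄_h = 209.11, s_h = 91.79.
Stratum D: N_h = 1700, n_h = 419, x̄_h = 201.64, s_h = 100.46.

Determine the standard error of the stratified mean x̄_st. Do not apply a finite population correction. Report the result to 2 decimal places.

V̂(x̄_st) = Σ W_h² s_h²/n_h, with W_h = N_h/N and N = 7300:
  stratum A: (2400/7300)²·191.73²/61 = 65.1369
  stratum B: (1600/7300)²·10.06²/59 = 0.0824021
  stratum C: (1600/7300)²·91.79²/238 = 1.70062
  stratum D: (1700/7300)²·100.46²/419 = 1.30624
V̂(x̄_st) = 68.2262
SE(x̄_st) = √68.2262 = 8.25991

SE(x̄_st) ≈ 8.26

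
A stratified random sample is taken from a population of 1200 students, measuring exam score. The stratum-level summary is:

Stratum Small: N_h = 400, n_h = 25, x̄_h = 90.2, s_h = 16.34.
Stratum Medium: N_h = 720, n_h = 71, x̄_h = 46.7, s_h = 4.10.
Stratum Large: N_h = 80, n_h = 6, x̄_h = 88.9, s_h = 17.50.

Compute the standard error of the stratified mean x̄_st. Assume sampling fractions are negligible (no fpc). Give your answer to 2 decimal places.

SE(x̄_st) ≈ 1.22

V̂(x̄_st) = Σ W_h² s_h²/n_h, with W_h = N_h/N and N = 1200:
  stratum Small: (400/1200)²·16.34²/25 = 1.18665
  stratum Medium: (720/1200)²·4.10²/71 = 0.0852338
  stratum Large: (80/1200)²·17.50²/6 = 0.226852
V̂(x̄_st) = 1.49873
SE(x̄_st) = √1.49873 = 1.22423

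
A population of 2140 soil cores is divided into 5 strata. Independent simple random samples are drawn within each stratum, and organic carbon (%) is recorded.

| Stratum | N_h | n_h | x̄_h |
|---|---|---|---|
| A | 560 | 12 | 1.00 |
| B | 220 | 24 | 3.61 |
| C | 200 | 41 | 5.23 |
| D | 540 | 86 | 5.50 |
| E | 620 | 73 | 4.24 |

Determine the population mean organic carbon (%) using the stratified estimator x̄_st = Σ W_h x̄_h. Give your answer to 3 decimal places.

x̄_st ≈ 3.738

N = Σ N_h = 2140. Stratum weights W_h = N_h/N.
x̄_st = (560·1.00 + 220·3.61 + 200·5.23 + 540·5.50 + 620·4.24) / 2140 = 3.73785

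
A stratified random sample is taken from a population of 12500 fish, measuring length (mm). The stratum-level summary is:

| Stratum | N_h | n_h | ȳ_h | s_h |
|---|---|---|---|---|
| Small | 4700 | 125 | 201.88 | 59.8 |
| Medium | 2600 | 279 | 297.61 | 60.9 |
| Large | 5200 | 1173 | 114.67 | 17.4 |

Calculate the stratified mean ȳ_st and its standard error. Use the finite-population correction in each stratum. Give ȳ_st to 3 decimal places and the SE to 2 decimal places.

ȳ_st ≈ 185.512, SE ≈ 2.12

ȳ_st = Σ W_h ȳ_h = (4700·201.88 + 2600·297.61 + 5200·114.67)/12500 = 185.51248
V̂(ȳ_st) = Σ W_h² (1 − n_h/N_h) s_h²/n_h, with W_h = N_h/N and N = 12500:
  stratum Small: (4700/12500)²·(1 − 125/4700)·59.8²/125 = 3.93696
  stratum Medium: (2600/12500)²·(1 − 279/2600)·60.9²/279 = 0.513404
  stratum Large: (5200/12500)²·(1 − 1173/5200)·17.4²/1173 = 0.0345912
V̂(ȳ_st) = 4.48496
SE(ȳ_st) = √4.48496 = 2.11777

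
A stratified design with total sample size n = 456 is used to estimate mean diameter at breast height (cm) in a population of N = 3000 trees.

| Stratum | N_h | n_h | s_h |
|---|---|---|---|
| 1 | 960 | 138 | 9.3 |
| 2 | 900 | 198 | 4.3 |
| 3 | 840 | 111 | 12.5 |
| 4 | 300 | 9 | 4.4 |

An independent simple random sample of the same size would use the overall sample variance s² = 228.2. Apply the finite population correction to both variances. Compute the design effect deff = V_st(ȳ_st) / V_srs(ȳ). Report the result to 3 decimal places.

V̂(ȳ_st) = Σ W_h² (1 − n_h/N_h) s_h²/n_h, with W_h = N_h/N and N = 3000:
  stratum 1: (960/3000)²·(1 − 138/960)·9.3²/138 = 0.0549525
  stratum 2: (900/3000)²·(1 − 198/900)·4.3²/198 = 0.00655555
  stratum 3: (840/3000)²·(1 − 111/840)·12.5²/111 = 0.095777
  stratum 4: (300/3000)²·(1 − 9/300)·4.4²/9 = 0.0208658
V_st = 0.178151
V_srs = (1 − 456/3000)·228.2/456 = 0.424372
deff = V_st / V_srs = 0.178151/0.424372 = 0.4198

deff ≈ 0.420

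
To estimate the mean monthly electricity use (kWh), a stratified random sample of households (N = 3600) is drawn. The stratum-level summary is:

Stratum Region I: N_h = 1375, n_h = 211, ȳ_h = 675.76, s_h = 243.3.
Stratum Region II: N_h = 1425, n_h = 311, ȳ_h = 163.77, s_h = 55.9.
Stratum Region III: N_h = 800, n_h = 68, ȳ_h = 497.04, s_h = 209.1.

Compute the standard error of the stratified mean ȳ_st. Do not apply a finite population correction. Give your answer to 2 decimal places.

SE(ȳ_st) ≈ 8.62

V̂(ȳ_st) = Σ W_h² s_h²/n_h, with W_h = N_h/N and N = 3600:
  stratum Region I: (1375/3600)²·243.3²/211 = 40.9263
  stratum Region II: (1425/3600)²·55.9²/311 = 1.5743
  stratum Region III: (800/3600)²·209.1²/68 = 31.7522
V̂(ȳ_st) = 74.2528
SE(ȳ_st) = √74.2528 = 8.61701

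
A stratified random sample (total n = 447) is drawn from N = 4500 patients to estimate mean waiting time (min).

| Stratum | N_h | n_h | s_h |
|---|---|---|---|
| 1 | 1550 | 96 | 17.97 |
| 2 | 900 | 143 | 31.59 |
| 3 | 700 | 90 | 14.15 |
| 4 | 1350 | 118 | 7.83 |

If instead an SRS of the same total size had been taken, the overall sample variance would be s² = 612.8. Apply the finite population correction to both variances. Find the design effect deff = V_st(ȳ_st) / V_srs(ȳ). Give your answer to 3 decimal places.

deff ≈ 0.566

V̂(ȳ_st) = Σ W_h² (1 − n_h/N_h) s_h²/n_h, with W_h = N_h/N and N = 4500:
  stratum 1: (1550/4500)²·(1 − 96/1550)·17.97²/96 = 0.374366
  stratum 2: (900/4500)²·(1 − 143/900)·31.59²/143 = 0.234788
  stratum 3: (700/4500)²·(1 − 90/700)·14.15²/90 = 0.0469108
  stratum 4: (1350/4500)²·(1 − 118/1350)·7.83²/118 = 0.0426738
V_st = 0.698739
V_srs = (1 − 447/4500)·612.8/447 = 1.23474
deff = V_st / V_srs = 0.698739/1.23474 = 0.5659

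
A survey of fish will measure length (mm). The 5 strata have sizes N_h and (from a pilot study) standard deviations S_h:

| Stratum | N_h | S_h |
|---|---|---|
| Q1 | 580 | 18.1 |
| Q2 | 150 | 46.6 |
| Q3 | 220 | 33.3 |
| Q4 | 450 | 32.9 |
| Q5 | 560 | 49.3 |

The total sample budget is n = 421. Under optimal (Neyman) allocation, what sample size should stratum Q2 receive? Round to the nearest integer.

Neyman allocation: n_h = n · N_h S_h / Σ N_i S_i, with n = 421.
  stratum Q1: N_h·S_h = 580·18.1 = 10498.00
  stratum Q2: N_h·S_h = 150·46.6 = 6990.00
  stratum Q3: N_h·S_h = 220·33.3 = 7326.00
  stratum Q4: N_h·S_h = 450·32.9 = 14805.00
  stratum Q5: N_h·S_h = 560·49.3 = 27608.00
Σ N_h S_h = 67227.00
n for stratum Q2 = 421·6990.00/67227.00 = 43.774 → 44

44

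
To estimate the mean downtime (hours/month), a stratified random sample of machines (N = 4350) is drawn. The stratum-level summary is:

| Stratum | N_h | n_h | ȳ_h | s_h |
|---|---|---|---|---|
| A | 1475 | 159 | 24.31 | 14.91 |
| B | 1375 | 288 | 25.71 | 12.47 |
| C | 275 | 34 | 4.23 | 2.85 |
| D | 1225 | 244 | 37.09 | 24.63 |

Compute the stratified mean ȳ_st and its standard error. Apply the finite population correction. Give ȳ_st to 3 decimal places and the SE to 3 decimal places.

ȳ_st = Σ W_h ȳ_h = (1475·24.31 + 1375·25.71 + 275·4.23 + 1225·37.09)/4350 = 27.08207
V̂(ȳ_st) = Σ W_h² (1 − n_h/N_h) s_h²/n_h, with W_h = N_h/N and N = 4350:
  stratum A: (1475/4350)²·(1 − 159/1475)·14.91²/159 = 0.143426
  stratum B: (1375/4350)²·(1 − 288/1375)·12.47²/288 = 0.0426476
  stratum C: (275/4350)²·(1 − 34/275)·2.85²/34 = 0.000836724
  stratum D: (1225/4350)²·(1 − 244/1225)·24.63²/244 = 0.157894
V̂(ȳ_st) = 0.344804
SE(ȳ_st) = √0.344804 = 0.5872

ȳ_st ≈ 27.082, SE ≈ 0.587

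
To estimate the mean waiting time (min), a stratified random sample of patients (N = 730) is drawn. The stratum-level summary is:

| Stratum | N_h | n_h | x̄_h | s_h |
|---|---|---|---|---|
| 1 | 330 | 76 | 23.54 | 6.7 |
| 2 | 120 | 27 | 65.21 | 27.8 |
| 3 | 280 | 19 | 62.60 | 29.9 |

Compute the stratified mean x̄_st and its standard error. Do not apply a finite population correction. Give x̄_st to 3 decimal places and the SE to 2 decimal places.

x̄_st = Σ W_h x̄_h = (330·23.54 + 120·65.21 + 280·62.60)/730 = 45.37178
V̂(x̄_st) = Σ W_h² s_h²/n_h, with W_h = N_h/N and N = 730:
  stratum 1: (330/730)²·6.7²/76 = 0.120703
  stratum 2: (120/730)²·27.8²/27 = 0.773468
  stratum 3: (280/730)²·29.9²/19 = 6.92244
V̂(x̄_st) = 7.81661
SE(x̄_st) = √7.81661 = 2.79582

x̄_st ≈ 45.372, SE ≈ 2.80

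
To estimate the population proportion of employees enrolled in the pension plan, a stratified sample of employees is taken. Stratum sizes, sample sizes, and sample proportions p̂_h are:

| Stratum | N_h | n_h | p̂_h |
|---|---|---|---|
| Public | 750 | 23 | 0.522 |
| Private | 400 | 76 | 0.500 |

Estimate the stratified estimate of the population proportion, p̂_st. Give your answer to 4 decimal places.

p̂_st ≈ 0.5143

N = 1150; stratum weights W_h = N_h/N.
p̂_st = Σ W_h p̂_h = (750·0.522 + 400·0.500)/1150 = 0.51435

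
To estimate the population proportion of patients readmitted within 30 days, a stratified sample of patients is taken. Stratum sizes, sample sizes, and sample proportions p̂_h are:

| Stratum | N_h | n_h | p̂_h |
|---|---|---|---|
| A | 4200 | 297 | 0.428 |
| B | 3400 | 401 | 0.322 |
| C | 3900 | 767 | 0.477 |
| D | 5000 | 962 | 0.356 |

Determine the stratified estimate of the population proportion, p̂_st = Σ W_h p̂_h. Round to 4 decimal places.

N = 16500; stratum weights W_h = N_h/N.
p̂_st = Σ W_h p̂_h = (4200·0.428 + 3400·0.322 + 3900·0.477 + 5000·0.356)/16500 = 0.39592

p̂_st ≈ 0.3959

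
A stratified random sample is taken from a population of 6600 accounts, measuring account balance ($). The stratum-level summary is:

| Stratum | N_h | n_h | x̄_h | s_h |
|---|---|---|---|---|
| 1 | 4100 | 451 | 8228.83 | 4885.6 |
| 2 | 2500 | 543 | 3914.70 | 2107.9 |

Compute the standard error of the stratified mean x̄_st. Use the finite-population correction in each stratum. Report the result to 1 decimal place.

SE(x̄_st) ≈ 138.2

V̂(x̄_st) = Σ W_h² (1 − n_h/N_h) s_h²/n_h, with W_h = N_h/N and N = 6600:
  stratum 1: (4100/6600)²·(1 − 451/4100)·4885.6²/451 = 18177.3
  stratum 2: (2500/6600)²·(1 − 543/2500)·2107.9²/543 = 919.058
V̂(x̄_st) = 19096.3
SE(x̄_st) = √19096.3 = 138.19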